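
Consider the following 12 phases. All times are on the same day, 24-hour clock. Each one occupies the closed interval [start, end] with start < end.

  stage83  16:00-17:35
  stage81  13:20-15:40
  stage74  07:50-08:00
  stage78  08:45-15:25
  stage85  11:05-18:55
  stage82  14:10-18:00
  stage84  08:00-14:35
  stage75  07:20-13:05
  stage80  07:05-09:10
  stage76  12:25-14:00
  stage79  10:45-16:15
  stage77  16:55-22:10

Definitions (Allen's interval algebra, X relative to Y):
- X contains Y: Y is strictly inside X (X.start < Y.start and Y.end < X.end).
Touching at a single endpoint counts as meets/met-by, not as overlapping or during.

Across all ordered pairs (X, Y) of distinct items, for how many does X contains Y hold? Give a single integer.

Checking all 132 ordered pairs for relation 'contains'; matching pairs in alphabetical order:
(stage75, stage74): stage75 contains stage74 ✓
(stage78, stage76): stage78 contains stage76 ✓
(stage79, stage76): stage79 contains stage76 ✓
(stage79, stage81): stage79 contains stage81 ✓
(stage80, stage74): stage80 contains stage74 ✓
(stage82, stage83): stage82 contains stage83 ✓
(stage84, stage76): stage84 contains stage76 ✓
(stage85, stage76): stage85 contains stage76 ✓
(stage85, stage81): stage85 contains stage81 ✓
(stage85, stage82): stage85 contains stage82 ✓
(stage85, stage83): stage85 contains stage83 ✓
Count: 11.

11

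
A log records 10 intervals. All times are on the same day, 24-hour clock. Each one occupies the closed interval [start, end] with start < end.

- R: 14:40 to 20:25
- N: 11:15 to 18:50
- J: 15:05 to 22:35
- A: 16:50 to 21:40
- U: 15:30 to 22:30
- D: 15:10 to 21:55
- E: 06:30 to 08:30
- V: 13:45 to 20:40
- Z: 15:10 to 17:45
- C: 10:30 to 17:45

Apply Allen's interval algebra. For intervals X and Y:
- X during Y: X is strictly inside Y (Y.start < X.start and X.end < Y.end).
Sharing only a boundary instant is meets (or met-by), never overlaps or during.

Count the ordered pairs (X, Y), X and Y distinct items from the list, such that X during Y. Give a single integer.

Checking all 90 ordered pairs for relation 'during'; matching pairs in alphabetical order:
(A, D): A during D ✓
(A, J): A during J ✓
(A, U): A during U ✓
(D, J): D during J ✓
(R, V): R during V ✓
(U, J): U during J ✓
(Z, J): Z during J ✓
(Z, N): Z during N ✓
(Z, R): Z during R ✓
(Z, V): Z during V ✓
Count: 10.

10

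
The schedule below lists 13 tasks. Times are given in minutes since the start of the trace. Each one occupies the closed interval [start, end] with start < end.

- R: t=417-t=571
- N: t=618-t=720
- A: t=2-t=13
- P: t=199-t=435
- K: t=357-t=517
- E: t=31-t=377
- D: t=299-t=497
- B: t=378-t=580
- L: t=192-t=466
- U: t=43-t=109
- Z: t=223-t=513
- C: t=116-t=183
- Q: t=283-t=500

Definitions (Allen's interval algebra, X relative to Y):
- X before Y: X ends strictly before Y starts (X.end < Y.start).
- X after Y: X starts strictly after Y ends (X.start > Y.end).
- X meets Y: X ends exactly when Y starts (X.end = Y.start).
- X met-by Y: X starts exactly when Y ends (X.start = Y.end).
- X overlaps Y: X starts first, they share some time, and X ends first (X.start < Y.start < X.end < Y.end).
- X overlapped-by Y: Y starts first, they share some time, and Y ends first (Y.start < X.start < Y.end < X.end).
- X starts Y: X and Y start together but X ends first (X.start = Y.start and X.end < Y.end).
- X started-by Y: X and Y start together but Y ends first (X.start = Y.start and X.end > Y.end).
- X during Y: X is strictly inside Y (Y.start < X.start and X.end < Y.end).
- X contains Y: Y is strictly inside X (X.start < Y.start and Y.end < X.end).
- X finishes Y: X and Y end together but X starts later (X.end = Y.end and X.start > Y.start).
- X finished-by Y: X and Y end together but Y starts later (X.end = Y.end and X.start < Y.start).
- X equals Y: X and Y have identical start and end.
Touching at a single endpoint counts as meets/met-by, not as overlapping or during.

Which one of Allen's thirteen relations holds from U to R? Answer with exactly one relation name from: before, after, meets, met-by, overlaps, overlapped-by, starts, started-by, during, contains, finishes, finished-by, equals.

U = [t=43, t=109]; R = [t=417, t=571].
Compare endpoints: U.start < R.start, U.start < R.end, U.end < R.start, U.end < R.end.
That pattern is 'before'.

before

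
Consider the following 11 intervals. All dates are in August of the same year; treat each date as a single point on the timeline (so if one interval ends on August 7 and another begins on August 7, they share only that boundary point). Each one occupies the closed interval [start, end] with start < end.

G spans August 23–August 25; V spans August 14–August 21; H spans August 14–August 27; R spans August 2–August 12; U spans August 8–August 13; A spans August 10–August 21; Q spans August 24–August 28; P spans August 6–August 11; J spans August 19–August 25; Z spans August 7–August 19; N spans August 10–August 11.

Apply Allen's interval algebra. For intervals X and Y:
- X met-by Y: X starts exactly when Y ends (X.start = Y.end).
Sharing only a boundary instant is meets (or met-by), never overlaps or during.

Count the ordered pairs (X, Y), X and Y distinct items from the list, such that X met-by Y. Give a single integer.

1

Checking all 110 ordered pairs for relation 'met-by'; matching pairs in alphabetical order:
(J, Z): J met-by Z ✓
Count: 1.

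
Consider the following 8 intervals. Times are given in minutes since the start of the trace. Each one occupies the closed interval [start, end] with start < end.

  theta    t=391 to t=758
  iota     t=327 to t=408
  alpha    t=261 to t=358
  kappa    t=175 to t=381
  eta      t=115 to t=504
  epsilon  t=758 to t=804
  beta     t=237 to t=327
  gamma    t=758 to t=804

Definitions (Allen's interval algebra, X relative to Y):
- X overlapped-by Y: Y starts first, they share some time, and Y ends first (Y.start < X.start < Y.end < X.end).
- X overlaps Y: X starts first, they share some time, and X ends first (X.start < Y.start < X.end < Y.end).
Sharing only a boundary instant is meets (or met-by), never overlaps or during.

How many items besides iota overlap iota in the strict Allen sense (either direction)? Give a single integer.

3

Target iota = [t=327, t=408].
alpha [t=261, t=358] → overlaps → counts.
beta [t=237, t=327] → meets → no.
epsilon [t=758, t=804] → after → no.
eta [t=115, t=504] → contains → no.
gamma [t=758, t=804] → after → no.
kappa [t=175, t=381] → overlaps → counts.
theta [t=391, t=758] → overlapped-by → counts.
Total: 3.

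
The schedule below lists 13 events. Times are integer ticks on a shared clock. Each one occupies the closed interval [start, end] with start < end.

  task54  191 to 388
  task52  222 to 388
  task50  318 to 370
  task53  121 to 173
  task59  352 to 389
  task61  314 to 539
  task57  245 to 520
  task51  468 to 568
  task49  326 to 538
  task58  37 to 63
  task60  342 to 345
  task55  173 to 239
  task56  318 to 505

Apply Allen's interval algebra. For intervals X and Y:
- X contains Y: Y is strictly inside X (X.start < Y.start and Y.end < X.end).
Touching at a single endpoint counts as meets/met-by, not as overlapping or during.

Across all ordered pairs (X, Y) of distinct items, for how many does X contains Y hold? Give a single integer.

18

Checking all 156 ordered pairs for relation 'contains'; matching pairs in alphabetical order:
(task49, task59): task49 contains task59 ✓
(task49, task60): task49 contains task60 ✓
(task50, task60): task50 contains task60 ✓
(task52, task50): task52 contains task50 ✓
(task52, task60): task52 contains task60 ✓
(task54, task50): task54 contains task50 ✓
(task54, task60): task54 contains task60 ✓
(task56, task59): task56 contains task59 ✓
(task56, task60): task56 contains task60 ✓
(task57, task50): task57 contains task50 ✓
(task57, task56): task57 contains task56 ✓
(task57, task59): task57 contains task59 ✓
(task57, task60): task57 contains task60 ✓
(task61, task49): task61 contains task49 ✓
(task61, task50): task61 contains task50 ✓
(task61, task56): task61 contains task56 ✓
(task61, task59): task61 contains task59 ✓
(task61, task60): task61 contains task60 ✓
Count: 18.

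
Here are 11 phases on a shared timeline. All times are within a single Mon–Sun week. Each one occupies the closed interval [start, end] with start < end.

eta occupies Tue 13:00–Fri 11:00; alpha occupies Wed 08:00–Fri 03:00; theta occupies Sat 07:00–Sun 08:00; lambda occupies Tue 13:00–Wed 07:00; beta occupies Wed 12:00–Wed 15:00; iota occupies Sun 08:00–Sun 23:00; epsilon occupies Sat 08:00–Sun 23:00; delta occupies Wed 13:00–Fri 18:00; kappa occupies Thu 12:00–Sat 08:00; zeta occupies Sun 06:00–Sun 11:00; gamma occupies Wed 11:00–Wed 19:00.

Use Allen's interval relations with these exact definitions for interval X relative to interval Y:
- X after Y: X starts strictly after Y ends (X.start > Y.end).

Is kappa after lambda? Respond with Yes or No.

Yes

kappa = [Thu 12:00, Sat 08:00], lambda = [Tue 13:00, Wed 07:00].
Actual relation of kappa to lambda: after.
Asked whether 'after' holds → Yes.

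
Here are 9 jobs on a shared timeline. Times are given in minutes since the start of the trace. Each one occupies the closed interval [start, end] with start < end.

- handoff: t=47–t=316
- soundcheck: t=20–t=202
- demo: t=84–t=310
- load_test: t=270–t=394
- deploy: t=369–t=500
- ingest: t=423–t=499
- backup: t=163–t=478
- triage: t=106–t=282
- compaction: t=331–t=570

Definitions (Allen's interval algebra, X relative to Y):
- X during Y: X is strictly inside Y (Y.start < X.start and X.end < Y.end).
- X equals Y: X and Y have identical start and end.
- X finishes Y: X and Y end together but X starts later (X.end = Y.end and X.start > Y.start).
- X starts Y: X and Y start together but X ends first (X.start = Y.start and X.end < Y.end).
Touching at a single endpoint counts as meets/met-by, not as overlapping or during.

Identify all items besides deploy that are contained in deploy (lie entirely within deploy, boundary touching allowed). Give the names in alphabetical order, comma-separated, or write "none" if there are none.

ingest

Target deploy = [t=369, t=500].
backup [t=163, t=478] → overlaps → no.
compaction [t=331, t=570] → contains → no.
demo [t=84, t=310] → before → no.
handoff [t=47, t=316] → before → no.
ingest [t=423, t=499] → during → yes.
load_test [t=270, t=394] → overlaps → no.
soundcheck [t=20, t=202] → before → no.
triage [t=106, t=282] → before → no.
Result: ingest.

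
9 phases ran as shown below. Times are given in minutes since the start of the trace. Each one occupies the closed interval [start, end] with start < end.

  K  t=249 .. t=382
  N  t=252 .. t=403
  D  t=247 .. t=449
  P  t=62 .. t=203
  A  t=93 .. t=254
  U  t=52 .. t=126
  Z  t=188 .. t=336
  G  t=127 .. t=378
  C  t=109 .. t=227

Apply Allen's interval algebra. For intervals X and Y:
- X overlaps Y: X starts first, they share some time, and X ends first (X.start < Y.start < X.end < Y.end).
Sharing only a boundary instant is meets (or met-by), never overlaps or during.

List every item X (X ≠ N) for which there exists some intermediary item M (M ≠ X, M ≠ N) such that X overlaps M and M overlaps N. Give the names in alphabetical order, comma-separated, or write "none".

Target N = [t=252, t=403].
Intermediaries M with M overlaps N: A, G, K, Z.
Via A — items with X overlaps A: P, U.
Via G — items with X overlaps G: A, C, P.
Via K — items with X overlaps K: A, G, Z.
Via Z — items with X overlaps Z: A, C, P.
Union: A, C, G, P, U, Z.

A, C, G, P, U, Z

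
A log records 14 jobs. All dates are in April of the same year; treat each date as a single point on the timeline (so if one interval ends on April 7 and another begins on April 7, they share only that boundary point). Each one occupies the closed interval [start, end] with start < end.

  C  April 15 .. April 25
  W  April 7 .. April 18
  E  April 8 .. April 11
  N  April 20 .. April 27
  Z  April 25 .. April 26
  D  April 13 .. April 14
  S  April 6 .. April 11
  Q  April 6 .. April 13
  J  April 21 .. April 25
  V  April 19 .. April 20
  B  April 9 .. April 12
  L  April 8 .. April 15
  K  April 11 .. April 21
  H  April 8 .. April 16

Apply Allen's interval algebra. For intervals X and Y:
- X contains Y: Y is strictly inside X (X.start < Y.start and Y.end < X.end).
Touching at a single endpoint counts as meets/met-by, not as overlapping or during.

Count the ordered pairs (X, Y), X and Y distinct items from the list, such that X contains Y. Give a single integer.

16

Checking all 182 ordered pairs for relation 'contains'; matching pairs in alphabetical order:
(C, V): C contains V ✓
(H, B): H contains B ✓
(H, D): H contains D ✓
(K, D): K contains D ✓
(K, V): K contains V ✓
(L, B): L contains B ✓
(L, D): L contains D ✓
(N, J): N contains J ✓
(N, Z): N contains Z ✓
(Q, B): Q contains B ✓
(Q, E): Q contains E ✓
(W, B): W contains B ✓
(W, D): W contains D ✓
(W, E): W contains E ✓
(W, H): W contains H ✓
(W, L): W contains L ✓
Count: 16.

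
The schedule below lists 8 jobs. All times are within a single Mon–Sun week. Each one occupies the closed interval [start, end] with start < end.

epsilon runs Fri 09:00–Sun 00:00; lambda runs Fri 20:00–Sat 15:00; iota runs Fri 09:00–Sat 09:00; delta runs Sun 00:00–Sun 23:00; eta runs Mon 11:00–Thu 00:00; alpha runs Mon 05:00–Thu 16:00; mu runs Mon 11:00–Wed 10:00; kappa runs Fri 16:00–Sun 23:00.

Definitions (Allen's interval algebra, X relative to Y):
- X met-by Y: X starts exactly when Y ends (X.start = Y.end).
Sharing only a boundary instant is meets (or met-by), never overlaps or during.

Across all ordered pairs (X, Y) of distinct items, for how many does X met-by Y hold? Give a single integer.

1

Checking all 56 ordered pairs for relation 'met-by'; matching pairs in alphabetical order:
(delta, epsilon): delta met-by epsilon ✓
Count: 1.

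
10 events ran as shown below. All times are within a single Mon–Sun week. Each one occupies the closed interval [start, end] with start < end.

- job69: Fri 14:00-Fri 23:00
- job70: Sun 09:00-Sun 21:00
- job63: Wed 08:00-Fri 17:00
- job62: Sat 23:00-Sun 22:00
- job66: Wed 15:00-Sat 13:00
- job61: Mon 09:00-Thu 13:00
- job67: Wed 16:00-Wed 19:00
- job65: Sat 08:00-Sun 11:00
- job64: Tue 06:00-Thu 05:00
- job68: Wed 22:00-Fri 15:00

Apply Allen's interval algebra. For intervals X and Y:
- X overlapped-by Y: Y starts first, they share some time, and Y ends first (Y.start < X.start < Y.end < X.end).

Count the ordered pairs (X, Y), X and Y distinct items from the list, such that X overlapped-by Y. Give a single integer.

12

Checking all 90 ordered pairs for relation 'overlapped-by'; matching pairs in alphabetical order:
(job62, job65): job62 overlapped-by job65 ✓
(job63, job61): job63 overlapped-by job61 ✓
(job63, job64): job63 overlapped-by job64 ✓
(job65, job66): job65 overlapped-by job66 ✓
(job66, job61): job66 overlapped-by job61 ✓
(job66, job63): job66 overlapped-by job63 ✓
(job66, job64): job66 overlapped-by job64 ✓
(job68, job61): job68 overlapped-by job61 ✓
(job68, job64): job68 overlapped-by job64 ✓
(job69, job63): job69 overlapped-by job63 ✓
(job69, job68): job69 overlapped-by job68 ✓
(job70, job65): job70 overlapped-by job65 ✓
Count: 12.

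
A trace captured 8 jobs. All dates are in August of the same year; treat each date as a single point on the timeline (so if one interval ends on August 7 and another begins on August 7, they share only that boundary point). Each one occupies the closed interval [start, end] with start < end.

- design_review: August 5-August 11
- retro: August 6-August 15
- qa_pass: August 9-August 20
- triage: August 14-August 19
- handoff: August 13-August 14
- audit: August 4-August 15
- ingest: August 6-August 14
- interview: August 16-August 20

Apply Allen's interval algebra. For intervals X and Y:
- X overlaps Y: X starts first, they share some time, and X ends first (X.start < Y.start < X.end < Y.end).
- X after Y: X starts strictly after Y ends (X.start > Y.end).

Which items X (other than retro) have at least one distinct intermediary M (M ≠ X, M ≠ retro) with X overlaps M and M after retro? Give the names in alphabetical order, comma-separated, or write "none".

Target retro = [August 6, August 15].
Intermediaries M with M after retro: interview.
Via interview — items with X overlaps interview: triage.
Union: triage.

triage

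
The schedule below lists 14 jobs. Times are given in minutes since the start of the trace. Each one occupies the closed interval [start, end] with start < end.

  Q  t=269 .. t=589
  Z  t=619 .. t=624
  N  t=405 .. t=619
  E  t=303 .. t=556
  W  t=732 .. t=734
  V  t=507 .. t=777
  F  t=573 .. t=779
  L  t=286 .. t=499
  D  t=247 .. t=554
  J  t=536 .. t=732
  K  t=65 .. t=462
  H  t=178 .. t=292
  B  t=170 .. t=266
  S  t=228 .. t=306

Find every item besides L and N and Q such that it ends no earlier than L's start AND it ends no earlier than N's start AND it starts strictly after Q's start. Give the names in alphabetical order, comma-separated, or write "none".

Conditions: its end is no earlier than L's start (X.end >= t=286) AND its end is no earlier than N's start (X.end >= t=405) AND its start is strictly after Q's start (X.start > t=269).
B: end t=266 >= t=286? ✗; end t=266 >= t=405? ✗; start t=170 > t=269? ✗ → no.
D: end t=554 >= t=286? ✓; end t=554 >= t=405? ✓; start t=247 > t=269? ✗ → no.
E: end t=556 >= t=286? ✓; end t=556 >= t=405? ✓; start t=303 > t=269? ✓ → yes.
F: end t=779 >= t=286? ✓; end t=779 >= t=405? ✓; start t=573 > t=269? ✓ → yes.
H: end t=292 >= t=286? ✓; end t=292 >= t=405? ✗; start t=178 > t=269? ✗ → no.
J: end t=732 >= t=286? ✓; end t=732 >= t=405? ✓; start t=536 > t=269? ✓ → yes.
K: end t=462 >= t=286? ✓; end t=462 >= t=405? ✓; start t=65 > t=269? ✗ → no.
S: end t=306 >= t=286? ✓; end t=306 >= t=405? ✗; start t=228 > t=269? ✗ → no.
V: end t=777 >= t=286? ✓; end t=777 >= t=405? ✓; start t=507 > t=269? ✓ → yes.
W: end t=734 >= t=286? ✓; end t=734 >= t=405? ✓; start t=732 > t=269? ✓ → yes.
Z: end t=624 >= t=286? ✓; end t=624 >= t=405? ✓; start t=619 > t=269? ✓ → yes.
Result: E, F, J, V, W, Z.

E, F, J, V, W, Z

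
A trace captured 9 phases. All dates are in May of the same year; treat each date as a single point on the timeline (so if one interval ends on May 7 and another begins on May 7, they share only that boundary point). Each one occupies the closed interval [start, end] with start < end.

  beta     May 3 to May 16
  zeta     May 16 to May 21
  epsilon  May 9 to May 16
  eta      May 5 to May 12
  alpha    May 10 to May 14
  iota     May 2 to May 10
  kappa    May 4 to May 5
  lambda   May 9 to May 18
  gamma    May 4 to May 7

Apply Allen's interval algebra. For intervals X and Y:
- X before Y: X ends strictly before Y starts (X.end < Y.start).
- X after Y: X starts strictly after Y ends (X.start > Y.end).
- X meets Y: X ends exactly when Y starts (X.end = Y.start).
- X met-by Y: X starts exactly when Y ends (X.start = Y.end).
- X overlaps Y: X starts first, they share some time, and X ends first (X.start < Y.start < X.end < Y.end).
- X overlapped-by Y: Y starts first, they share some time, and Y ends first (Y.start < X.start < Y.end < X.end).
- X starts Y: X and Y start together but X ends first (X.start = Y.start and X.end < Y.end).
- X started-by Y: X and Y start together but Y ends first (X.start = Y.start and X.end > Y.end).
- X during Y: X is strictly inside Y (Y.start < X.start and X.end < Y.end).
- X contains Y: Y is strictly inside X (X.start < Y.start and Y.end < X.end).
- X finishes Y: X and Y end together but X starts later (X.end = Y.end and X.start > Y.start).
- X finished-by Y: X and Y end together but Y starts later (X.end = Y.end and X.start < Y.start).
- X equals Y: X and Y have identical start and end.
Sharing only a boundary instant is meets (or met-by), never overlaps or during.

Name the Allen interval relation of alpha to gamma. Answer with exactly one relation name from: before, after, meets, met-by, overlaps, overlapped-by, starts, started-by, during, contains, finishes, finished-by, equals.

after

alpha = [May 10, May 14]; gamma = [May 4, May 7].
Compare endpoints: alpha.start > gamma.start, alpha.start > gamma.end, alpha.end > gamma.start, alpha.end > gamma.end.
That pattern is 'after'.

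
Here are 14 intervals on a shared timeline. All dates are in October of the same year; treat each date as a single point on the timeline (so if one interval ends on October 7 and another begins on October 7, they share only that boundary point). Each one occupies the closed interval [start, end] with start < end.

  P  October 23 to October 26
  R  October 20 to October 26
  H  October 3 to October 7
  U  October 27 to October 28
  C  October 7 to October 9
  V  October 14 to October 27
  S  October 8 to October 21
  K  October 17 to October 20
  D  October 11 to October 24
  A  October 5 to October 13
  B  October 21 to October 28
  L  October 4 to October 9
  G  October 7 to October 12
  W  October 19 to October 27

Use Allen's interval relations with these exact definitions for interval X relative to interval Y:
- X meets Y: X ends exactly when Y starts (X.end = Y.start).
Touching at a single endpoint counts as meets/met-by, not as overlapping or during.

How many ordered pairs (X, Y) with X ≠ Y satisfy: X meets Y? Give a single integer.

Checking all 182 ordered pairs for relation 'meets'; matching pairs in alphabetical order:
(H, C): H meets C ✓
(H, G): H meets G ✓
(K, R): K meets R ✓
(S, B): S meets B ✓
(V, U): V meets U ✓
(W, U): W meets U ✓
Count: 6.

6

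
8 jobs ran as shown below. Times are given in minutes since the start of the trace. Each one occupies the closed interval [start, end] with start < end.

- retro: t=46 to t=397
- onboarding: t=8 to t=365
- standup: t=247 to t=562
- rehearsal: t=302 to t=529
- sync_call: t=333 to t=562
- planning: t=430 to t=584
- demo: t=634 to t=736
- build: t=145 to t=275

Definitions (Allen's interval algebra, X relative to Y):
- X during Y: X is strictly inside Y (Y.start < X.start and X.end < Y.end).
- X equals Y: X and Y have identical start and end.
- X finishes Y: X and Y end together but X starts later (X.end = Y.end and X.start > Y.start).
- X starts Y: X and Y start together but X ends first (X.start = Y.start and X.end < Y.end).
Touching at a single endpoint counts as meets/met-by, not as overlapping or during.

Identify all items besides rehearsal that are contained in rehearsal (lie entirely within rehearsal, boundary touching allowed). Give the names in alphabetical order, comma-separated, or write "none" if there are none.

Target rehearsal = [t=302, t=529].
build [t=145, t=275] → before → no.
demo [t=634, t=736] → after → no.
onboarding [t=8, t=365] → overlaps → no.
planning [t=430, t=584] → overlapped-by → no.
retro [t=46, t=397] → overlaps → no.
standup [t=247, t=562] → contains → no.
sync_call [t=333, t=562] → overlapped-by → no.
Result: none.

none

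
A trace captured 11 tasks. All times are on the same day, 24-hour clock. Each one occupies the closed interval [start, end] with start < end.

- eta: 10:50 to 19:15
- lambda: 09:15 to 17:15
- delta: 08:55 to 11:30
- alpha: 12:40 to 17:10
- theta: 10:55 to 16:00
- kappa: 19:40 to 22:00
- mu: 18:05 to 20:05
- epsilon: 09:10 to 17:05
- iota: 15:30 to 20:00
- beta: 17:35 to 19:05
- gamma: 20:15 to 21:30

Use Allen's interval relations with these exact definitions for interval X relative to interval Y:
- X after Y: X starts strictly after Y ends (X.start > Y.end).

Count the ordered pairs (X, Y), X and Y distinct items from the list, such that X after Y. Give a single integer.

Checking all 110 ordered pairs for relation 'after'; matching pairs in alphabetical order:
(alpha, delta): alpha after delta ✓
(beta, alpha): beta after alpha ✓
(beta, delta): beta after delta ✓
(beta, epsilon): beta after epsilon ✓
(beta, lambda): beta after lambda ✓
(beta, theta): beta after theta ✓
(gamma, alpha): gamma after alpha ✓
(gamma, beta): gamma after beta ✓
(gamma, delta): gamma after delta ✓
(gamma, epsilon): gamma after epsilon ✓
(gamma, eta): gamma after eta ✓
(gamma, iota): gamma after iota ✓
(gamma, lambda): gamma after lambda ✓
(gamma, mu): gamma after mu ✓
(gamma, theta): gamma after theta ✓
(iota, delta): iota after delta ✓
(kappa, alpha): kappa after alpha ✓
(kappa, beta): kappa after beta ✓
(kappa, delta): kappa after delta ✓
(kappa, epsilon): kappa after epsilon ✓
(kappa, eta): kappa after eta ✓
(kappa, lambda): kappa after lambda ✓
(kappa, theta): kappa after theta ✓
(mu, alpha): mu after alpha ✓
... plus 4 further pairs not listed.
Count: 28.

28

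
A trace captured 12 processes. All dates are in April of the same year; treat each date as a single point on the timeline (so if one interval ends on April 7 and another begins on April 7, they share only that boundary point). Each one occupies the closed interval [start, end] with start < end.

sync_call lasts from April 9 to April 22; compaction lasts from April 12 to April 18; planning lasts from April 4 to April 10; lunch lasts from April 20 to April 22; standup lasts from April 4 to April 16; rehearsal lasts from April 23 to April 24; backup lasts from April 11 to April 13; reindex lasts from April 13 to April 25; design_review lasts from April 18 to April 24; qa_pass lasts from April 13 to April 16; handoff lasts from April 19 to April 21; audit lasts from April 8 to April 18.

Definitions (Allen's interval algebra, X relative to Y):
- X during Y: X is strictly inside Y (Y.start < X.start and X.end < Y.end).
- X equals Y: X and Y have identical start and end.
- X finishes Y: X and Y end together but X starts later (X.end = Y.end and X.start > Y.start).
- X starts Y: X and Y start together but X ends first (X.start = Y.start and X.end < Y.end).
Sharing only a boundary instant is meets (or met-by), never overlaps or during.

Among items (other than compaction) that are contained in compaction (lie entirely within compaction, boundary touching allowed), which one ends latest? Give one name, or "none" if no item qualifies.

qa_pass

Target compaction = [April 12, April 18].
audit [April 8, April 18] → finished-by → excluded.
backup [April 11, April 13] → overlaps → excluded.
design_review [April 18, April 24] → met-by → excluded.
handoff [April 19, April 21] → after → excluded.
lunch [April 20, April 22] → after → excluded.
planning [April 4, April 10] → before → excluded.
qa_pass [April 13, April 16] → during → candidate.
rehearsal [April 23, April 24] → after → excluded.
reindex [April 13, April 25] → overlapped-by → excluded.
standup [April 4, April 16] → overlaps → excluded.
sync_call [April 9, April 22] → contains → excluded.
Among candidates, latest end is April 16 → qa_pass.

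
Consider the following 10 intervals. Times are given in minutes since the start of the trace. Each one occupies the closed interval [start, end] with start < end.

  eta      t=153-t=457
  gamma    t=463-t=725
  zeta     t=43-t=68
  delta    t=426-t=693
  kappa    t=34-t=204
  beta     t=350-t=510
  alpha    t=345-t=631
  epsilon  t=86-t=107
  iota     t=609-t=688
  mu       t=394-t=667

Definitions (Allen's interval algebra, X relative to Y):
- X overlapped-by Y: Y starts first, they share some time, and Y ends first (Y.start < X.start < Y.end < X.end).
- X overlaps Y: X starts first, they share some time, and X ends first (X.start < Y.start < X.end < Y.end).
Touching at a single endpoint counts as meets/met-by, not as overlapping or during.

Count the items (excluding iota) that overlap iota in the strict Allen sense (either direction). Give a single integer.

Target iota = [t=609, t=688].
alpha [t=345, t=631] → overlaps → counts.
beta [t=350, t=510] → before → no.
delta [t=426, t=693] → contains → no.
epsilon [t=86, t=107] → before → no.
eta [t=153, t=457] → before → no.
gamma [t=463, t=725] → contains → no.
kappa [t=34, t=204] → before → no.
mu [t=394, t=667] → overlaps → counts.
zeta [t=43, t=68] → before → no.
Total: 2.

2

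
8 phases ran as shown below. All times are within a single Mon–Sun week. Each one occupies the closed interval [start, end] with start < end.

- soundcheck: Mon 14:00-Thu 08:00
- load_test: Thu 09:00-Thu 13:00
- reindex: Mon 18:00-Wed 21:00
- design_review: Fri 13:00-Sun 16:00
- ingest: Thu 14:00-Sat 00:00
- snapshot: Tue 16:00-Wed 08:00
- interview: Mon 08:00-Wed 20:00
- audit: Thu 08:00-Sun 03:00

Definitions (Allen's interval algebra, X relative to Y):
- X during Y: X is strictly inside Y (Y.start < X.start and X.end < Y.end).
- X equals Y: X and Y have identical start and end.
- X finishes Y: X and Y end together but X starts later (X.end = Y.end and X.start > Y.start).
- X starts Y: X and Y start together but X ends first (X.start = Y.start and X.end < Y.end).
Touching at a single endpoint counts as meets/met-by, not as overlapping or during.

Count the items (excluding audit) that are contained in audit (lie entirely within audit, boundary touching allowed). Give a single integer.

Target audit = [Thu 08:00, Sun 03:00].
design_review [Fri 13:00, Sun 16:00] → overlapped-by → no.
ingest [Thu 14:00, Sat 00:00] → during → counts.
interview [Mon 08:00, Wed 20:00] → before → no.
load_test [Thu 09:00, Thu 13:00] → during → counts.
reindex [Mon 18:00, Wed 21:00] → before → no.
snapshot [Tue 16:00, Wed 08:00] → before → no.
soundcheck [Mon 14:00, Thu 08:00] → meets → no.
Total: 2.

2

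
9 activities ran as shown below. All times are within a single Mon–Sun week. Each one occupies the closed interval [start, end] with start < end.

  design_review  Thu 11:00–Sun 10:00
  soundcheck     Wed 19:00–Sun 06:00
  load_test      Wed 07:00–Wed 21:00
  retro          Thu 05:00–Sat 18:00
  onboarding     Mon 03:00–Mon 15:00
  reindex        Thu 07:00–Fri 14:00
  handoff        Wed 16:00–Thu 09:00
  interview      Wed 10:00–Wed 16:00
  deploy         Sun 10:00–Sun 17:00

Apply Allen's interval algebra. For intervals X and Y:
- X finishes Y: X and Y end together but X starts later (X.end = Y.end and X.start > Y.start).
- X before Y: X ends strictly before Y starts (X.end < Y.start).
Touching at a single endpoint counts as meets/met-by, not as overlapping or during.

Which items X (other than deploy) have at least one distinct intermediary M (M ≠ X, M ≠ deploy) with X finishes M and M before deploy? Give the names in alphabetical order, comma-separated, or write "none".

none

Target deploy = [Sun 10:00, Sun 17:00].
Intermediaries M with M before deploy: handoff, interview, load_test, onboarding, reindex, retro, soundcheck.
Via handoff — items with X finishes handoff: none.
Via interview — items with X finishes interview: none.
Via load_test — items with X finishes load_test: none.
Via onboarding — items with X finishes onboarding: none.
Via reindex — items with X finishes reindex: none.
Via retro — items with X finishes retro: none.
Via soundcheck — items with X finishes soundcheck: none.
Union: none.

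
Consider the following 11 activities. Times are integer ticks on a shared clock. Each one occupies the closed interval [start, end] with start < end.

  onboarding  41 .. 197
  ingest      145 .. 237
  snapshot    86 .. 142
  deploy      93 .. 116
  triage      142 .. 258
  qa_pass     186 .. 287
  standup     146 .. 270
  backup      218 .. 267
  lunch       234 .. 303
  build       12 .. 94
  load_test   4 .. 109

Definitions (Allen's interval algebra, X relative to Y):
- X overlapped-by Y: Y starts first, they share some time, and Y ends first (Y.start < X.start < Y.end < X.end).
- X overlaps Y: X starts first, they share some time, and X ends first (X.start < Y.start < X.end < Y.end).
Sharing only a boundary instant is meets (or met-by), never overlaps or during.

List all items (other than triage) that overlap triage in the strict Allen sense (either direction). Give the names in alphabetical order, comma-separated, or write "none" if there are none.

backup, lunch, onboarding, qa_pass, standup

Target triage = [142, 258].
backup [218, 267] → overlapped-by → yes.
build [12, 94] → before → no.
deploy [93, 116] → before → no.
ingest [145, 237] → during → no.
load_test [4, 109] → before → no.
lunch [234, 303] → overlapped-by → yes.
onboarding [41, 197] → overlaps → yes.
qa_pass [186, 287] → overlapped-by → yes.
snapshot [86, 142] → meets → no.
standup [146, 270] → overlapped-by → yes.
Result: backup, lunch, onboarding, qa_pass, standup.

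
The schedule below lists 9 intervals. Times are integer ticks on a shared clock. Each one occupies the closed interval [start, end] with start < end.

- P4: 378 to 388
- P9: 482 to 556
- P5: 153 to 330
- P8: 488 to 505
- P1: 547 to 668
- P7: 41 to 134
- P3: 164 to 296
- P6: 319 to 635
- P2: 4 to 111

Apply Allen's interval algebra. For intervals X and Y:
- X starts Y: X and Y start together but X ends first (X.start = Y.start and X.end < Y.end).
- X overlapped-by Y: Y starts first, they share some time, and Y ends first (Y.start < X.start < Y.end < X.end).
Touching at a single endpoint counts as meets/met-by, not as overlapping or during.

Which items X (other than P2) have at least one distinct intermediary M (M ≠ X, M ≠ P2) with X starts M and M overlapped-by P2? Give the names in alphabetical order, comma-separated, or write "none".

none

Target P2 = [4, 111].
Intermediaries M with M overlapped-by P2: P7.
Via P7 — items with X starts P7: none.
Union: none.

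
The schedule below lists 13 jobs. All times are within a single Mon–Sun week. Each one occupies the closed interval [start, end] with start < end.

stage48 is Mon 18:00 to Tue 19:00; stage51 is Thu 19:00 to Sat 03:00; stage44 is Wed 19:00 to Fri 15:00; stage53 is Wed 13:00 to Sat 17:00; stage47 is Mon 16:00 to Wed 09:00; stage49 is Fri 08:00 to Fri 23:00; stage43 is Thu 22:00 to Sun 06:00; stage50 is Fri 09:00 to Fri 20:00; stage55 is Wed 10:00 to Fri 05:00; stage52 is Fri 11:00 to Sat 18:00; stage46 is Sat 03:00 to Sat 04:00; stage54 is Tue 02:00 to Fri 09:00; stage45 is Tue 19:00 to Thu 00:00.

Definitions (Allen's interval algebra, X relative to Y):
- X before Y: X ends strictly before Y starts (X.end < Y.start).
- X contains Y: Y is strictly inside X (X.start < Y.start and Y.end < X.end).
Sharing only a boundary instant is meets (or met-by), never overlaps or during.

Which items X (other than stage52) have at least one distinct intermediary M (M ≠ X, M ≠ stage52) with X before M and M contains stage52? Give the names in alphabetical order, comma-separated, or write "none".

stage45, stage47, stage48

Target stage52 = [Fri 11:00, Sat 18:00].
Intermediaries M with M contains stage52: stage43.
Via stage43 — items with X before stage43: stage45, stage47, stage48.
Union: stage45, stage47, stage48.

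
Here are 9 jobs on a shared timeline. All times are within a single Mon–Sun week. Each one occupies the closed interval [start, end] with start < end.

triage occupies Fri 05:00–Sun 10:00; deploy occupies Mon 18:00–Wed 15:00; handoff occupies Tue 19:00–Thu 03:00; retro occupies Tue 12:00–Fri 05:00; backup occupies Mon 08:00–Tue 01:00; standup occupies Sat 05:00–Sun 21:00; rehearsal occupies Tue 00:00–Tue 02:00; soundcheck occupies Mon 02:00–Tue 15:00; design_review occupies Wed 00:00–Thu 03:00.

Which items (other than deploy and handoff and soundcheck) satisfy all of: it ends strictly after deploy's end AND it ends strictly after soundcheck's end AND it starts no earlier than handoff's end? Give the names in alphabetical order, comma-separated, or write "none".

Conditions: its end is strictly after deploy's end (X.end > Wed 15:00) AND its end is strictly after soundcheck's end (X.end > Tue 15:00) AND its start is no earlier than handoff's end (X.start >= Thu 03:00).
backup: end Tue 01:00 > Wed 15:00? ✗; end Tue 01:00 > Tue 15:00? ✗; start Mon 08:00 >= Thu 03:00? ✗ → no.
design_review: end Thu 03:00 > Wed 15:00? ✓; end Thu 03:00 > Tue 15:00? ✓; start Wed 00:00 >= Thu 03:00? ✗ → no.
rehearsal: end Tue 02:00 > Wed 15:00? ✗; end Tue 02:00 > Tue 15:00? ✗; start Tue 00:00 >= Thu 03:00? ✗ → no.
retro: end Fri 05:00 > Wed 15:00? ✓; end Fri 05:00 > Tue 15:00? ✓; start Tue 12:00 >= Thu 03:00? ✗ → no.
standup: end Sun 21:00 > Wed 15:00? ✓; end Sun 21:00 > Tue 15:00? ✓; start Sat 05:00 >= Thu 03:00? ✓ → yes.
triage: end Sun 10:00 > Wed 15:00? ✓; end Sun 10:00 > Tue 15:00? ✓; start Fri 05:00 >= Thu 03:00? ✓ → yes.
Result: standup, triage.

standup, triage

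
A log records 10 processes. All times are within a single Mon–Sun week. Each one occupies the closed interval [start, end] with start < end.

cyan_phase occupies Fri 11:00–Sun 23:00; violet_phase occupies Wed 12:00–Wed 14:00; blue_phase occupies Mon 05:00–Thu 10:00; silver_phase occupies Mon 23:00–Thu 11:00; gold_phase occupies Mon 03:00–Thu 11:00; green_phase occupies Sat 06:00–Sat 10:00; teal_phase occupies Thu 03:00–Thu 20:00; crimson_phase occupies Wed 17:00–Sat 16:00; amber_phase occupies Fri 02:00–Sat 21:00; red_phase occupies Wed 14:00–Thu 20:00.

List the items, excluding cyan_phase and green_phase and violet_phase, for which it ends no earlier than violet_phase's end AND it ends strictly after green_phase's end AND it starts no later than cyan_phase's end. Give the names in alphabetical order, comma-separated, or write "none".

amber_phase, crimson_phase

Conditions: its end is no earlier than violet_phase's end (X.end >= Wed 14:00) AND its end is strictly after green_phase's end (X.end > Sat 10:00) AND its start is no later than cyan_phase's end (X.start <= Sun 23:00).
amber_phase: end Sat 21:00 >= Wed 14:00? ✓; end Sat 21:00 > Sat 10:00? ✓; start Fri 02:00 <= Sun 23:00? ✓ → yes.
blue_phase: end Thu 10:00 >= Wed 14:00? ✓; end Thu 10:00 > Sat 10:00? ✗; start Mon 05:00 <= Sun 23:00? ✓ → no.
crimson_phase: end Sat 16:00 >= Wed 14:00? ✓; end Sat 16:00 > Sat 10:00? ✓; start Wed 17:00 <= Sun 23:00? ✓ → yes.
gold_phase: end Thu 11:00 >= Wed 14:00? ✓; end Thu 11:00 > Sat 10:00? ✗; start Mon 03:00 <= Sun 23:00? ✓ → no.
red_phase: end Thu 20:00 >= Wed 14:00? ✓; end Thu 20:00 > Sat 10:00? ✗; start Wed 14:00 <= Sun 23:00? ✓ → no.
silver_phase: end Thu 11:00 >= Wed 14:00? ✓; end Thu 11:00 > Sat 10:00? ✗; start Mon 23:00 <= Sun 23:00? ✓ → no.
teal_phase: end Thu 20:00 >= Wed 14:00? ✓; end Thu 20:00 > Sat 10:00? ✗; start Thu 03:00 <= Sun 23:00? ✓ → no.
Result: amber_phase, crimson_phase.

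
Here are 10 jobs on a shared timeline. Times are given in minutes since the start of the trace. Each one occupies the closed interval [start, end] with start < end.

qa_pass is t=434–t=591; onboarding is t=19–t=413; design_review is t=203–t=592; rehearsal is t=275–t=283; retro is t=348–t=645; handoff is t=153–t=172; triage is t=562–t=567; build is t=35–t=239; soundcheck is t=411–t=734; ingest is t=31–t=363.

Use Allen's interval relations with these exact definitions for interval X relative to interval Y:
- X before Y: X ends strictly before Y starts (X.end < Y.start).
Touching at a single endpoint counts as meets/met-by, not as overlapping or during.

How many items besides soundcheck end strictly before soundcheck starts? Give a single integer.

Target soundcheck = [t=411, t=734].
build [t=35, t=239] → before → counts.
design_review [t=203, t=592] → overlaps → no.
handoff [t=153, t=172] → before → counts.
ingest [t=31, t=363] → before → counts.
onboarding [t=19, t=413] → overlaps → no.
qa_pass [t=434, t=591] → during → no.
rehearsal [t=275, t=283] → before → counts.
retro [t=348, t=645] → overlaps → no.
triage [t=562, t=567] → during → no.
Total: 4.

4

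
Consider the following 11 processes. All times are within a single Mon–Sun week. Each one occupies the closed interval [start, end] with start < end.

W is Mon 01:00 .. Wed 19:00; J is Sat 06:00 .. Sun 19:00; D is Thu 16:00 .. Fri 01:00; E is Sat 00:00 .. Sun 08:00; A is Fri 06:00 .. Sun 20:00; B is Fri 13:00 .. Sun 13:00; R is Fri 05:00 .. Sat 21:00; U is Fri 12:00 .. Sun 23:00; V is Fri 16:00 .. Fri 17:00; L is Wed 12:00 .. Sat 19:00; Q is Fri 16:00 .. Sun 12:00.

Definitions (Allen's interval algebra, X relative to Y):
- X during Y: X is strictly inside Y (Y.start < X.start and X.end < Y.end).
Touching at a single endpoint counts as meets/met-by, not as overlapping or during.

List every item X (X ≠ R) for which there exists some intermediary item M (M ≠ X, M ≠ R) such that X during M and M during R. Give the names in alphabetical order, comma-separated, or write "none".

Target R = [Fri 05:00, Sat 21:00].
Intermediaries M with M during R: V.
Via V — items with X during V: none.
Union: none.

none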